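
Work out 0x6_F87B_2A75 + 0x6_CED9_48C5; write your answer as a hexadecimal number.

0xDC754733A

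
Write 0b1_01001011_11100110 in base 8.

Group the bits in threes: 010 100 101 111 100 110 → 245746.

0o245746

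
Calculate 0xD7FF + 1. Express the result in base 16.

The trailing 2 digits are F (max in base 16), so adding 1 cascades: they roll to 0 and the next digit up increments.

0xD800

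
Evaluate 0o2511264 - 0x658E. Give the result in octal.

0o2426446

0x658E = 0o62616 in octal.
Subtract column by column in base 8:
  4-6 → 6 (borrow)
  6-1-1 → 4
  2-6 → 4 (borrow)
  1-2-1 → 6 (borrow)
  1-6-1 → 2 (borrow)
  5-0-1 → 4
  2-0 → 2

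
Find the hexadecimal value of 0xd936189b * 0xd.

Multiply each base-16 digit by 13, carrying:
  b×13 = 143 → write f carry 8
  9×13+8 = 125 → write d carry 7
  8×13+7 = 111 → write f carry 6
  1×13+6 = 19 → write 3 carry 1
  6×13+1 = 79 → write f carry 4
  3×13+4 = 43 → write b carry 2
  9×13+2 = 119 → write 7 carry 7
  d×13+7 = 176 → write 0 carry 11
  remaining carry: b

0xb07bf3fdf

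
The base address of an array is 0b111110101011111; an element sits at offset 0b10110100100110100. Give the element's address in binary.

0b11110011010010011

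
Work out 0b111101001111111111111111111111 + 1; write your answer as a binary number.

0b111101010000000000000000000000

The trailing 22 digits are 1 (max in base 2), so adding 1 cascades: they roll to 0 and the next digit up increments.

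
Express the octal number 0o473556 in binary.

0b100111011101101110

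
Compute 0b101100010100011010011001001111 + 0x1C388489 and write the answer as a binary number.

0b1001000100010100010101011011000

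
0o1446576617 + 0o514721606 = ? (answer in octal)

0o2163520425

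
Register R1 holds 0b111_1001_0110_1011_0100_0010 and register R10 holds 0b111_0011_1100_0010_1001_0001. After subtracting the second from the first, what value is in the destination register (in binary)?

0b1011010100010110001

Subtract column by column in base 2:
  0-1 → 1 (borrow)
  1-0-1 → 0
  0-0 → 0
  0-0 → 0
  0-1 → 1 (borrow)
  0-0-1 → 1 (borrow)
  1-0-1 → 0
  0-1 → 1 (borrow)
  1-0-1 → 0
  1-1 → 0
  0-0 → 0
  1-0 → 1
  0-0 → 0
  1-0 → 1
  1-1 → 0
  0-1 → 1 (borrow)
  1-1-1 → 1 (borrow)
  0-1-1 → 0 (borrow)
  0-0-1 → 1 (borrow)
  1-0-1 → 0
  1-1 → 0
  1-1 → 0
  1-1 → 0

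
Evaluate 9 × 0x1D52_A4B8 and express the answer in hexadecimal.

Multiply each base-16 digit by 9, carrying:
  8×9 = 72 → write 8 carry 4
  B×9+4 = 103 → write 7 carry 6
  4×9+6 = 42 → write A carry 2
  A×9+2 = 92 → write C carry 5
  2×9+5 = 23 → write 7 carry 1
  5×9+1 = 46 → write E carry 2
  D×9+2 = 119 → write 7 carry 7
  1×9+7 = 16 → write 0 carry 1
  remaining carry: 1

0x107E7CA78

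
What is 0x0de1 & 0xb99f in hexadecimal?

AND each hex digit independently (no carries):
  0&b=0, d&9=9, e&9=8, 1&f=1

0x0981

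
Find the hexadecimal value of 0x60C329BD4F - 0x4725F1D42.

0x5C50CAA00D

Subtract column by column in base 16:
  F-2 → D
  4-4 → 0
  D-D → 0
  B-1 → A
  9-F → A (borrow)
  2-5-1 → C (borrow)
  3-2-1 → 0
  C-7 → 5
  0-4 → C (borrow)
  6-0-1 → 5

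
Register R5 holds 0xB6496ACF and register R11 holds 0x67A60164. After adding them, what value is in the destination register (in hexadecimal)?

0x11DEF6C33

Add column by column in base 16, right to left:
  F+4 = 3 carry 1
  C+6+1 = 3 carry 1
  A+1+1 = C
  6+0 = 6
  9+6 = F
  4+A = E
  6+7 = D
  B+6 = 1 carry 1
  final carry 1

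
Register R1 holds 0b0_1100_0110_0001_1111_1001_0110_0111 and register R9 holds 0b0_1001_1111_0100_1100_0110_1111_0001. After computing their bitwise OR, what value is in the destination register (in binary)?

OR bit by bit (1 where either bit is 1):
  01100011000011111100101100111
| 01001111101001100011011110001
= 01101111101011111111111110111

0b01101111101011111111111110111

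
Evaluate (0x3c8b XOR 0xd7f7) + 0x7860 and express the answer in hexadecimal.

First 0x3c8b XOR 0xd7f7 = 0xeb7c.
Add column by column in base 16, right to left:
  c+0 = c
  7+6 = d
  b+8 = 3 carry 1
  e+7+1 = 6 carry 1
  final carry 1

0x163dc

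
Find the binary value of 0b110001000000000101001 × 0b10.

Multiply each base-2 digit by 2, carrying:
  1×2 = 2 → write 0 carry 1
  0×2+1 = 1 → write 1
  0×2 = 0 → write 0
  1×2 = 2 → write 0 carry 1
  0×2+1 = 1 → write 1
  1×2 = 2 → write 0 carry 1
  0×2+1 = 1 → write 1
  0×2 = 0 → write 0
  0×2 = 0 → write 0
  0×2 = 0 → write 0
  0×2 = 0 → write 0
  0×2 = 0 → write 0
  0×2 = 0 → write 0
  0×2 = 0 → write 0
  0×2 = 0 → write 0
  1×2 = 2 → write 0 carry 1
  0×2+1 = 1 → write 1
  0×2 = 0 → write 0
  0×2 = 0 → write 0
  1×2 = 2 → write 0 carry 1
  1×2+1 = 3 → write 1 carry 1
  remaining carry: 1

0b1100010000000001010010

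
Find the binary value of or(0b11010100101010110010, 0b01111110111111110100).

OR bit by bit (1 where either bit is 1):
  11010100101010110010
| 01111110111111110100
= 11111110111111110110

0b11111110111111110110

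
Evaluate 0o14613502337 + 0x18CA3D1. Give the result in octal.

0x18CA3D1 = 0o143121721 in octal.
Add column by column in base 8, right to left:
  7+1 = 0 carry 1
  3+2+1 = 6
  3+7 = 2 carry 1
  2+1+1 = 4
  0+2 = 2
  5+1 = 6
  3+3 = 6
  1+4 = 5
  6+1 = 7
  4+0 = 4
  1+0 = 1

0o14756624260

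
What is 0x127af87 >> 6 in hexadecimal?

6 bits is not a whole number of base-16 digits; in binary: 1001001111010111110000111 >> 6 = 1001001111010111110.

0x49ebe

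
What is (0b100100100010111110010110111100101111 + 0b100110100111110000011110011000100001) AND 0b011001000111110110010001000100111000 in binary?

0b1001000010100110010001000100010000

Add column by column in base 2, right to left:
  1+1 = 0 carry 1
  1+0+1 = 0 carry 1
  1+0+1 = 0 carry 1
  1+0+1 = 0 carry 1
  0+0+1 = 1
  1+1 = 0 carry 1
  0+0+1 = 1
  0+0 = 0
  1+0 = 1
  1+1 = 0 carry 1
  1+1+1 = 1 carry 1
  1+0+1 = 0 carry 1
  0+0+1 = 1
  1+1 = 0 carry 1
  1+1+1 = 1 carry 1
  0+1+1 = 0 carry 1
  1+1+1 = 1 carry 1
  0+0+1 = 1
  0+0 = 0
  1+0 = 1
  1+0 = 1
  1+0 = 1
  1+1 = 0 carry 1
  1+1+1 = 1 carry 1
  0+1+1 = 0 carry 1
  1+1+1 = 1 carry 1
  0+1+1 = 0 carry 1
  0+0+1 = 1
  0+0 = 0
  1+1 = 0 carry 1
  0+0+1 = 1
  0+1 = 1
  1+1 = 0 carry 1
  0+0+1 = 1
  0+0 = 0
  1+1 = 0 carry 1
  final carry 1
Sum = 0b1001011001010101110110101010101010000; now AND with 0b011001000111110110010001000100111000:
  1001011001010101110110101010101010000
& 0011001000111110110010001000100111000
= 0001001000010100110010001000100010000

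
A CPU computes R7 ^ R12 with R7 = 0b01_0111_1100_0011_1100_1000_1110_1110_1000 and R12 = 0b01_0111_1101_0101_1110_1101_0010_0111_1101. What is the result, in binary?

XOR bit by bit (1 where the bits differ):
  0101111100001111001000111011101000
^ 0101111101010111101101001001111101
= 0000000001011000100101110010010101

0b0000000001011000100101110010010101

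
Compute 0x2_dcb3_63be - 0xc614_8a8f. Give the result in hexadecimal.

0x2169ed92f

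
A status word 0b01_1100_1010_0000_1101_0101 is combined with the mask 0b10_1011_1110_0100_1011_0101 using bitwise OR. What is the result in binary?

OR bit by bit (1 where either bit is 1):
  0111001010000011010101
| 1010111110010010110101
= 1111111110010011110101

0b1111111110010011110101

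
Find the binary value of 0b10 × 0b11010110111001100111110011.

0b110101101110011001111100110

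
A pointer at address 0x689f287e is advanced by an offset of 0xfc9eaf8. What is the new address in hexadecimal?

0x78691376

Add column by column in base 16, right to left:
  e+8 = 6 carry 1
  7+f+1 = 7 carry 1
  8+a+1 = 3 carry 1
  2+e+1 = 1 carry 1
  f+9+1 = 9 carry 1
  9+c+1 = 6 carry 1
  8+f+1 = 8 carry 1
  6+0+1 = 7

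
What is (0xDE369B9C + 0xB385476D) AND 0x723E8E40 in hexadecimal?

0x103A8200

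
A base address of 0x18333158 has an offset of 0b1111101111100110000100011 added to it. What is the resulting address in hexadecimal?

0b1111101111100110000100011 = 0x1F7CC23 in hexadecimal.
Add column by column in base 16, right to left:
  8+3 = B
  5+2 = 7
  1+C = D
  3+C = F
  3+7 = A
  3+F = 2 carry 1
  8+1+1 = A
  1+0 = 1

0x1A2AFD7B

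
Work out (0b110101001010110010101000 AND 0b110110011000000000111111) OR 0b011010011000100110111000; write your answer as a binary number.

0b110101001010110010101000 AND 0b110110011000000000111111 = 0b110100001000000000101000.
Then OR with 0b011010011000100110111000.

0b111110011000100110111000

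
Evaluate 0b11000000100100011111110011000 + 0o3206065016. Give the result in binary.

0b110010001010101010100110100110

0o3206065016 = 0b11010000110000110101000001110 in binary.
Add column by column in base 2, right to left:
  0+0 = 0
  0+1 = 1
  0+1 = 1
  1+1 = 0 carry 1
  1+0+1 = 0 carry 1
  0+0+1 = 1
  0+0 = 0
  1+0 = 1
  1+0 = 1
  1+1 = 0 carry 1
  1+0+1 = 0 carry 1
  1+1+1 = 1 carry 1
  1+0+1 = 0 carry 1
  1+1+1 = 1 carry 1
  0+1+1 = 0 carry 1
  0+0+1 = 1
  0+0 = 0
  1+0 = 1
  0+0 = 0
  0+1 = 1
  1+1 = 0 carry 1
  0+0+1 = 1
  0+0 = 0
  0+0 = 0
  0+0 = 0
  0+1 = 1
  0+0 = 0
  1+1 = 0 carry 1
  1+1+1 = 1 carry 1
  final carry 1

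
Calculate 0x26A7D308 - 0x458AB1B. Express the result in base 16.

Subtract column by column in base 16:
  8-B → D (borrow)
  0-1-1 → E (borrow)
  3-B-1 → 7 (borrow)
  D-A-1 → 2
  7-8 → F (borrow)
  A-5-1 → 4
  6-4 → 2
  2-0 → 2

0x224F27ED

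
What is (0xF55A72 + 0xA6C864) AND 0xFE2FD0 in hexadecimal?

Add column by column in base 16, right to left:
  2+4 = 6
  7+6 = D
  A+8 = 2 carry 1
  5+C+1 = 2 carry 1
  5+6+1 = C
  F+A = 9 carry 1
  final carry 1
Sum = 0x19C22D6; now AND with 0xFE2FD0:
  1&0=0, 9&F=9, C&E=C, 2&2=2, 2&F=2, D&D=D, 6&0=0

0x9C22D0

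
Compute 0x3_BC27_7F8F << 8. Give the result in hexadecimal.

0x3BC277F8F00

Shifting left by 8 bits = 2 hex digits: append 2 zeros.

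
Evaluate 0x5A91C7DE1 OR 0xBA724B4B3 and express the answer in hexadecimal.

0xFAF3CFDF3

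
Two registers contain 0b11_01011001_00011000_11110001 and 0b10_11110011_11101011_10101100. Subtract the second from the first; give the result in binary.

Subtract column by column in base 2:
  1-0 → 1
  0-0 → 0
  0-1 → 1 (borrow)
  0-1-1 → 0 (borrow)
  1-0-1 → 0
  1-1 → 0
  1-0 → 1
  1-1 → 0
  0-1 → 1 (borrow)
  0-1-1 → 0 (borrow)
  0-0-1 → 1 (borrow)
  1-1-1 → 1 (borrow)
  1-0-1 → 0
  0-1 → 1 (borrow)
  0-1-1 → 0 (borrow)
  0-1-1 → 0 (borrow)
  1-1-1 → 1 (borrow)
  0-1-1 → 0 (borrow)
  0-0-1 → 1 (borrow)
  1-0-1 → 0
  1-1 → 0
  0-1 → 1 (borrow)
  1-1-1 → 1 (borrow)
  0-1-1 → 0 (borrow)
  1-0-1 → 0
  1-1 → 0

0b11001010010110101000101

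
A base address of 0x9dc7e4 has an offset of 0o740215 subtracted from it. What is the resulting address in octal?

0o46403527

0x9dc7e4 = 0o47343744 in octal.
Subtract column by column in base 8:
  4-5 → 7 (borrow)
  4-1-1 → 2
  7-2 → 5
  3-0 → 3
  4-4 → 0
  3-7 → 4 (borrow)
  7-0-1 → 6
  4-0 → 4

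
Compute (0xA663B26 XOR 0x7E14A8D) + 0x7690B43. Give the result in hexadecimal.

0x14F07CEE

First 0xA663B26 XOR 0x7E14A8D = 0xD8771AB.
Add column by column in base 16, right to left:
  B+3 = E
  A+4 = E
  1+B = C
  7+0 = 7
  7+9 = 0 carry 1
  8+6+1 = F
  D+7 = 4 carry 1
  final carry 1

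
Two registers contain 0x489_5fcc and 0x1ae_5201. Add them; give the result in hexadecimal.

0x637b1cd

Add column by column in base 16, right to left:
  c+1 = d
  c+0 = c
  f+2 = 1 carry 1
  5+5+1 = b
  9+e = 7 carry 1
  8+a+1 = 3 carry 1
  4+1+1 = 6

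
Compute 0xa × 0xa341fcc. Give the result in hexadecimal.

0x66093df8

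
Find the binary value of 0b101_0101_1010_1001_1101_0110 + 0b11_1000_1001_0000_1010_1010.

Add column by column in base 2, right to left:
  0+0 = 0
  1+1 = 0 carry 1
  1+0+1 = 0 carry 1
  0+1+1 = 0 carry 1
  1+0+1 = 0 carry 1
  0+1+1 = 0 carry 1
  1+0+1 = 0 carry 1
  1+1+1 = 1 carry 1
  1+0+1 = 0 carry 1
  0+0+1 = 1
  0+0 = 0
  1+0 = 1
  0+1 = 1
  1+0 = 1
  0+0 = 0
  1+1 = 0 carry 1
  1+0+1 = 0 carry 1
  0+0+1 = 1
  1+0 = 1
  0+1 = 1
  1+1 = 0 carry 1
  0+1+1 = 0 carry 1
  1+0+1 = 0 carry 1
  final carry 1

0b100011100011101010000000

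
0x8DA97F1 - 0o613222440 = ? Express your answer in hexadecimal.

0x2AD72D1

0o613222440 = 0x62D2520 in hexadecimal.
Subtract column by column in base 16:
  1-0 → 1
  F-2 → D
  7-5 → 2
  9-2 → 7
  A-D → D (borrow)
  D-2-1 → A
  8-6 → 2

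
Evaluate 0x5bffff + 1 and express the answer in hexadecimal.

0x5c0000

The trailing 4 digits are F (max in base 16), so adding 1 cascades: they roll to 0 and the next digit up increments.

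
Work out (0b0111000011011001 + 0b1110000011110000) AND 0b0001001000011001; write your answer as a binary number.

Add column by column in base 2, right to left:
  1+0 = 1
  0+0 = 0
  0+0 = 0
  1+0 = 1
  1+1 = 0 carry 1
  0+1+1 = 0 carry 1
  1+1+1 = 1 carry 1
  1+1+1 = 1 carry 1
  0+0+1 = 1
  0+0 = 0
  0+0 = 0
  0+0 = 0
  1+0 = 1
  1+1 = 0 carry 1
  1+1+1 = 1 carry 1
  0+1+1 = 0 carry 1
  final carry 1
Sum = 0b10101000111001001; now AND with 0b0001001000011001:
  10101000111001001
& 00001001000011001
= 00001000000001001

0b1000000001001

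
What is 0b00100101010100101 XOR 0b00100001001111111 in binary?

XOR bit by bit (1 where the bits differ):
  00100101010100101
^ 00100001001111111
= 00000100011011010

0b00000100011011010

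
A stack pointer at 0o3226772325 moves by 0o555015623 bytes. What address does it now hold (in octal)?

Add column by column in base 8, right to left:
  5+3 = 0 carry 1
  2+2+1 = 5
  3+6 = 1 carry 1
  2+5+1 = 0 carry 1
  7+1+1 = 1 carry 1
  7+0+1 = 0 carry 1
  6+5+1 = 4 carry 1
  2+5+1 = 0 carry 1
  2+5+1 = 0 carry 1
  3+0+1 = 4

0o4004010150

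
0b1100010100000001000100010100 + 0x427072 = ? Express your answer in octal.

0o1444500606

0b1100010100000001000100010100 = 0o1424010424 in octal.
0x427072 = 0o20470162 in octal.
Add column by column in base 8, right to left:
  4+2 = 6
  2+6 = 0 carry 1
  4+1+1 = 6
  0+0 = 0
  1+7 = 0 carry 1
  0+4+1 = 5
  4+0 = 4
  2+2 = 4
  4+0 = 4
  1+0 = 1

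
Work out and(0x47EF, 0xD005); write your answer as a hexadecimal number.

AND each hex digit independently (no carries):
  4&D=4, 7&0=0, E&0=0, F&5=5

0x4005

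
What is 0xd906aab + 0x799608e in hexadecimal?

0x1529cb39

Add column by column in base 16, right to left:
  b+e = 9 carry 1
  a+8+1 = 3 carry 1
  a+0+1 = b
  6+6 = c
  0+9 = 9
  9+9 = 2 carry 1
  d+7+1 = 5 carry 1
  final carry 1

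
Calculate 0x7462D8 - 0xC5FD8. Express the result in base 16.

0x680300

Subtract column by column in base 16:
  8-8 → 0
  D-D → 0
  2-F → 3 (borrow)
  6-5-1 → 0
  4-C → 8 (borrow)
  7-0-1 → 6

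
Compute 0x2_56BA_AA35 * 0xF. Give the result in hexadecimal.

Multiply each base-16 digit by 15, carrying:
  5×15 = 75 → write B carry 4
  3×15+4 = 49 → write 1 carry 3
  A×15+3 = 153 → write 9 carry 9
  A×15+9 = 159 → write F carry 9
  A×15+9 = 159 → write F carry 9
  B×15+9 = 174 → write E carry 10
  6×15+10 = 100 → write 4 carry 6
  5×15+6 = 81 → write 1 carry 5
  2×15+5 = 35 → write 3 carry 2
  remaining carry: 2

0x2314EFF91B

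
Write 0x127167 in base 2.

0b100100111000101100111

Expand each hex digit to 4 bits: 1=0001 2=0010 7=0111 1=0001 6=0110 7=0111.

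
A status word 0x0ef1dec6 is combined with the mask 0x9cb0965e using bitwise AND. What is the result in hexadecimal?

0x0cb09646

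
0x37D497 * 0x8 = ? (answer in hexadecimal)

0x1BEA4B8

Multiply each base-16 digit by 8, carrying:
  7×8 = 56 → write 8 carry 3
  9×8+3 = 75 → write B carry 4
  4×8+4 = 36 → write 4 carry 2
  D×8+2 = 106 → write A carry 6
  7×8+6 = 62 → write E carry 3
  3×8+3 = 27 → write B carry 1
  remaining carry: 1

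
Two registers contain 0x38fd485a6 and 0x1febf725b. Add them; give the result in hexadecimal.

Add column by column in base 16, right to left:
  6+b = 1 carry 1
  a+5+1 = 0 carry 1
  5+2+1 = 8
  8+7 = f
  4+f = 3 carry 1
  d+b+1 = 9 carry 1
  f+e+1 = e carry 1
  8+f+1 = 8 carry 1
  3+1+1 = 5

0x58e93f801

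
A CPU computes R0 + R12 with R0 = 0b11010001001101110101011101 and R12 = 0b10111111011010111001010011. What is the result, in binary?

0b110010000101000101110110000

Add column by column in base 2, right to left:
  1+1 = 0 carry 1
  0+1+1 = 0 carry 1
  1+0+1 = 0 carry 1
  1+0+1 = 0 carry 1
  1+1+1 = 1 carry 1
  0+0+1 = 1
  1+1 = 0 carry 1
  0+0+1 = 1
  1+0 = 1
  0+1 = 1
  1+1 = 0 carry 1
  1+1+1 = 1 carry 1
  1+0+1 = 0 carry 1
  0+1+1 = 0 carry 1
  1+0+1 = 0 carry 1
  1+1+1 = 1 carry 1
  0+1+1 = 0 carry 1
  0+0+1 = 1
  1+1 = 0 carry 1
  0+1+1 = 0 carry 1
  0+1+1 = 0 carry 1
  0+1+1 = 0 carry 1
  1+1+1 = 1 carry 1
  0+1+1 = 0 carry 1
  1+0+1 = 0 carry 1
  1+1+1 = 1 carry 1
  final carry 1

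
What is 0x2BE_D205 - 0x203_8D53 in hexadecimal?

0xBB44B2

Subtract column by column in base 16:
  5-3 → 2
  0-5 → B (borrow)
  2-D-1 → 4 (borrow)
  D-8-1 → 4
  E-3 → B
  B-0 → B
  2-2 → 0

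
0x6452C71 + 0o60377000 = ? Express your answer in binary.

0x6452C71 = 0b110010001010010110001110001 in binary.
0o60377000 = 0b110000011111111000000000 in binary.
Add column by column in base 2, right to left:
  1+0 = 1
  0+0 = 0
  0+0 = 0
  0+0 = 0
  1+0 = 1
  1+0 = 1
  1+0 = 1
  0+0 = 0
  0+0 = 0
  0+1 = 1
  1+1 = 0 carry 1
  1+1+1 = 1 carry 1
  0+1+1 = 0 carry 1
  1+1+1 = 1 carry 1
  0+1+1 = 0 carry 1
  0+1+1 = 0 carry 1
  1+1+1 = 1 carry 1
  0+0+1 = 1
  1+0 = 1
  0+0 = 0
  0+0 = 0
  0+0 = 0
  1+1 = 0 carry 1
  0+1+1 = 0 carry 1
  0+0+1 = 1
  1+0 = 1
  1+0 = 1

0b111000001110010101001110001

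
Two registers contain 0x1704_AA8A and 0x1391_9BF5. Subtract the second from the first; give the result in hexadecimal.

0x3730E95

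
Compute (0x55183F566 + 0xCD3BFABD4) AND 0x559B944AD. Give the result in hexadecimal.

0x1010028

Add column by column in base 16, right to left:
  6+4 = A
  6+D = 3 carry 1
  5+B+1 = 1 carry 1
  F+A+1 = A carry 1
  3+F+1 = 3 carry 1
  8+B+1 = 4 carry 1
  1+3+1 = 5
  5+D = 2 carry 1
  5+C+1 = 2 carry 1
  final carry 1
Sum = 0x122543A13A; now AND with 0x559B944AD:
  1&0=0, 2&5=0, 2&5=0, 5&9=1, 4&B=0, 3&9=1, A&4=0, 1&4=0, 3&A=2, A&D=8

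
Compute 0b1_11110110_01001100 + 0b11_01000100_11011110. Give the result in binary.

0b1010011101100101010

Add column by column in base 2, right to left:
  0+0 = 0
  0+1 = 1
  1+1 = 0 carry 1
  1+1+1 = 1 carry 1
  0+1+1 = 0 carry 1
  0+0+1 = 1
  1+1 = 0 carry 1
  0+1+1 = 0 carry 1
  0+0+1 = 1
  1+0 = 1
  1+1 = 0 carry 1
  0+0+1 = 1
  1+0 = 1
  1+0 = 1
  1+1 = 0 carry 1
  1+0+1 = 0 carry 1
  1+1+1 = 1 carry 1
  0+1+1 = 0 carry 1
  final carry 1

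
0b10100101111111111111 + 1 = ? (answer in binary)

0b10100110000000000000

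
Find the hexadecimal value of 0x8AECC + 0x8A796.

Add column by column in base 16, right to left:
  C+6 = 2 carry 1
  C+9+1 = 6 carry 1
  E+7+1 = 6 carry 1
  A+A+1 = 5 carry 1
  8+8+1 = 1 carry 1
  final carry 1

0x115662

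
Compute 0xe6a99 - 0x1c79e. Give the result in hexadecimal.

0xca2fb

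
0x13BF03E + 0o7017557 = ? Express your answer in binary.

0x13BF03E = 0b1001110111111000000111110 in binary.
0o7017557 = 0b111000001111101101111 in binary.
Add column by column in base 2, right to left:
  0+1 = 1
  1+1 = 0 carry 1
  1+1+1 = 1 carry 1
  1+1+1 = 1 carry 1
  1+0+1 = 0 carry 1
  1+1+1 = 1 carry 1
  0+1+1 = 0 carry 1
  0+0+1 = 1
  0+1 = 1
  0+1 = 1
  0+1 = 1
  0+1 = 1
  1+1 = 0 carry 1
  1+0+1 = 0 carry 1
  1+0+1 = 0 carry 1
  1+0+1 = 0 carry 1
  1+0+1 = 0 carry 1
  1+0+1 = 0 carry 1
  0+1+1 = 0 carry 1
  1+1+1 = 1 carry 1
  1+1+1 = 1 carry 1
  1+0+1 = 0 carry 1
  0+0+1 = 1
  0+0 = 0
  1+0 = 1

0b1010110000000111110101101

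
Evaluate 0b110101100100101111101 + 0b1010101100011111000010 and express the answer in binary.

0b10001011001000100111111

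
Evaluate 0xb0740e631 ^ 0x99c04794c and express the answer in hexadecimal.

0x29b449f7d

XOR each hex digit independently (no carries):
  b^9=2, 0^9=9, 7^c=b, 4^0=4, 0^4=4, e^7=9, 6^9=f, 3^4=7, 1^c=d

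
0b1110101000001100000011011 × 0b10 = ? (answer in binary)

0b11101010000011000000110110

Multiply each base-2 digit by 2, carrying:
  1×2 = 2 → write 0 carry 1
  1×2+1 = 3 → write 1 carry 1
  0×2+1 = 1 → write 1
  1×2 = 2 → write 0 carry 1
  1×2+1 = 3 → write 1 carry 1
  0×2+1 = 1 → write 1
  0×2 = 0 → write 0
  0×2 = 0 → write 0
  0×2 = 0 → write 0
  0×2 = 0 → write 0
  0×2 = 0 → write 0
  1×2 = 2 → write 0 carry 1
  1×2+1 = 3 → write 1 carry 1
  0×2+1 = 1 → write 1
  0×2 = 0 → write 0
  0×2 = 0 → write 0
  0×2 = 0 → write 0
  0×2 = 0 → write 0
  1×2 = 2 → write 0 carry 1
  0×2+1 = 1 → write 1
  1×2 = 2 → write 0 carry 1
  0×2+1 = 1 → write 1
  1×2 = 2 → write 0 carry 1
  1×2+1 = 3 → write 1 carry 1
  1×2+1 = 3 → write 1 carry 1
  remaining carry: 1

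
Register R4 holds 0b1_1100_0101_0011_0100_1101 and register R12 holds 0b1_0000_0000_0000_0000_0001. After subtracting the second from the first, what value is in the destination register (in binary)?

0b11000101001101001100

Subtract column by column in base 2:
  1-1 → 0
  0-0 → 0
  1-0 → 1
  1-0 → 1
  0-0 → 0
  0-0 → 0
  1-0 → 1
  0-0 → 0
  1-0 → 1
  1-0 → 1
  0-0 → 0
  0-0 → 0
  1-0 → 1
  0-0 → 0
  1-0 → 1
  0-0 → 0
  0-0 → 0
  0-0 → 0
  1-0 → 1
  1-0 → 1
  1-1 → 0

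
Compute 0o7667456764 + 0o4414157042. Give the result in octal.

0o14303636026

Add column by column in base 8, right to left:
  4+2 = 6
  6+4 = 2 carry 1
  7+0+1 = 0 carry 1
  6+7+1 = 6 carry 1
  5+5+1 = 3 carry 1
  4+1+1 = 6
  7+4 = 3 carry 1
  6+1+1 = 0 carry 1
  6+4+1 = 3 carry 1
  7+4+1 = 4 carry 1
  final carry 1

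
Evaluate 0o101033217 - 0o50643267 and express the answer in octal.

0o30167730

Subtract column by column in base 8:
  7-7 → 0
  1-6 → 3 (borrow)
  2-2-1 → 7 (borrow)
  3-3-1 → 7 (borrow)
  3-4-1 → 6 (borrow)
  0-6-1 → 1 (borrow)
  1-0-1 → 0
  0-5 → 3 (borrow)
  1-0-1 → 0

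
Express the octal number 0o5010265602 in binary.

Each octal digit is 3 bits: 5=101 0=000 1=001 0=000 2=010 6=110 5=101 6=110 0=000 2=010.

0b101000001000010110101110000010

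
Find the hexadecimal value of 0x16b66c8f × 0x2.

0x2d6cd91e

Multiply each base-16 digit by 2, carrying:
  f×2 = 30 → write e carry 1
  8×2+1 = 17 → write 1 carry 1
  c×2+1 = 25 → write 9 carry 1
  6×2+1 = 13 → write d
  6×2 = 12 → write c
  b×2 = 22 → write 6 carry 1
  6×2+1 = 13 → write d
  1×2 = 2 → write 2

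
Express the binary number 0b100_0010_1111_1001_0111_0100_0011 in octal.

0o413713503

Group the bits in threes: 100 001 011 111 001 011 101 000 011 → 413713503.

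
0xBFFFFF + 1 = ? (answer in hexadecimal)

0xC00000

The trailing 5 digits are F (max in base 16), so adding 1 cascades: they roll to 0 and the next digit up increments.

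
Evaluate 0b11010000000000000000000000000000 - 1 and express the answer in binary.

The trailing 28 digits are 0, so subtracting 1 borrows through: they become 1 and the next digit up decrements.

0b11001111111111111111111111111111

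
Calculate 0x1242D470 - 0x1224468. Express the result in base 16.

Subtract column by column in base 16:
  0-8 → 8 (borrow)
  7-6-1 → 0
  4-4 → 0
  D-4 → 9
  2-2 → 0
  4-2 → 2
  2-1 → 1
  1-0 → 1

0x11209008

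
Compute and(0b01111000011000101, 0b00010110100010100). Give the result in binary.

AND bit by bit (1 only where both bits are 1):
  01111000011000101
& 00010110100010100
= 00010000000000100

0b00010000000000100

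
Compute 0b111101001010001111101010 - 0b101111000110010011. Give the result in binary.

Subtract column by column in base 2:
  0-1 → 1 (borrow)
  1-1-1 → 1 (borrow)
  0-0-1 → 1 (borrow)
  1-0-1 → 0
  0-1 → 1 (borrow)
  1-0-1 → 0
  1-0 → 1
  1-1 → 0
  1-1 → 0
  1-0 → 1
  0-0 → 0
  0-0 → 0
  0-1 → 1 (borrow)
  1-1-1 → 1 (borrow)
  0-1-1 → 0 (borrow)
  1-1-1 → 1 (borrow)
  0-0-1 → 1 (borrow)
  0-1-1 → 0 (borrow)
  1-0-1 → 0
  0-0 → 0
  1-0 → 1
  1-0 → 1
  1-0 → 1
  1-0 → 1

0b111100011011001001010111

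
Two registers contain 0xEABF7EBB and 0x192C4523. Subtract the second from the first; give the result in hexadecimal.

0xD1933998

Subtract column by column in base 16:
  B-3 → 8
  B-2 → 9
  E-5 → 9
  7-4 → 3
  F-C → 3
  B-2 → 9
  A-9 → 1
  E-1 → D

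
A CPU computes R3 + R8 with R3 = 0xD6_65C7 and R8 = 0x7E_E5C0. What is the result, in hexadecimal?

Add column by column in base 16, right to left:
  7+0 = 7
  C+C = 8 carry 1
  5+5+1 = B
  6+E = 4 carry 1
  6+E+1 = 5 carry 1
  D+7+1 = 5 carry 1
  final carry 1

0x1554B87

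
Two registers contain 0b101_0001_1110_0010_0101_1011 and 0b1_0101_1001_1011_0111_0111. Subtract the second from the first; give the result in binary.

0b1111000100011011100100

Subtract column by column in base 2:
  1-1 → 0
  1-1 → 0
  0-1 → 1 (borrow)
  1-0-1 → 0
  1-1 → 0
  0-1 → 1 (borrow)
  1-1-1 → 1 (borrow)
  0-0-1 → 1 (borrow)
  0-1-1 → 0 (borrow)
  1-1-1 → 1 (borrow)
  0-0-1 → 1 (borrow)
  0-1-1 → 0 (borrow)
  0-1-1 → 0 (borrow)
  1-0-1 → 0
  1-0 → 1
  1-1 → 0
  1-1 → 0
  0-0 → 0
  0-1 → 1 (borrow)
  0-0-1 → 1 (borrow)
  1-1-1 → 1 (borrow)
  0-0-1 → 1 (borrow)
  1-0-1 → 0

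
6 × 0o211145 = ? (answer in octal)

0o1467136

Multiply each base-8 digit by 6, carrying:
  5×6 = 30 → write 6 carry 3
  4×6+3 = 27 → write 3 carry 3
  1×6+3 = 9 → write 1 carry 1
  1×6+1 = 7 → write 7
  1×6 = 6 → write 6
  2×6 = 12 → write 4 carry 1
  remaining carry: 1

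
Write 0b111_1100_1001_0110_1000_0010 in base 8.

Group the bits in threes: 011 111 001 001 011 010 000 010 → 37113202.

0o37113202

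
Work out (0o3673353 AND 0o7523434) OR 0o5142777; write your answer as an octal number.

0o7563777

0o3673353 AND 0o7523434 = 0o3423010.
Then OR with 0o5142777.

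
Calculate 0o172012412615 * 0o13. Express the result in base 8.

Multiply each base-8 digit by 11, carrying:
  5×11 = 55 → write 7 carry 6
  1×11+6 = 17 → write 1 carry 2
  6×11+2 = 68 → write 4 carry 8
  2×11+8 = 30 → write 6 carry 3
  1×11+3 = 14 → write 6 carry 1
  4×11+1 = 45 → write 5 carry 5
  2×11+5 = 27 → write 3 carry 3
  1×11+3 = 14 → write 6 carry 1
  0×11+1 = 1 → write 1
  2×11 = 22 → write 6 carry 2
  7×11+2 = 79 → write 7 carry 9
  1×11+9 = 20 → write 4 carry 2
  remaining carry: 2

0o2476163566417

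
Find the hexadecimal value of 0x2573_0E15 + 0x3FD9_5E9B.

0x654C6CB0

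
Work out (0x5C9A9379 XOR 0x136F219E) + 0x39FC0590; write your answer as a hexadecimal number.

First 0x5C9A9379 XOR 0x136F219E = 0x4FF5B2E7.
Add column by column in base 16, right to left:
  7+0 = 7
  E+9 = 7 carry 1
  2+5+1 = 8
  B+0 = B
  5+C = 1 carry 1
  F+F+1 = F carry 1
  F+9+1 = 9 carry 1
  4+3+1 = 8

0x89F1B877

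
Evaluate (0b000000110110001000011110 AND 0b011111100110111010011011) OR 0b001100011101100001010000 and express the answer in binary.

0b1100111111101001011010

0b000000110110001000011110 AND 0b011111100110111010011011 = 0b000000100110001000011010.
Then OR with 0b001100011101100001010000.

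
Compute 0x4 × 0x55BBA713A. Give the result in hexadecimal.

0x156EE9C4E8

Multiply each base-16 digit by 4, carrying:
  A×4 = 40 → write 8 carry 2
  3×4+2 = 14 → write E
  1×4 = 4 → write 4
  7×4 = 28 → write C carry 1
  A×4+1 = 41 → write 9 carry 2
  B×4+2 = 46 → write E carry 2
  B×4+2 = 46 → write E carry 2
  5×4+2 = 22 → write 6 carry 1
  5×4+1 = 21 → write 5 carry 1
  remaining carry: 1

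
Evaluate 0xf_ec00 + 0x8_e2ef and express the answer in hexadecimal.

Add column by column in base 16, right to left:
  0+f = f
  0+e = e
  c+2 = e
  e+e = c carry 1
  f+8+1 = 8 carry 1
  final carry 1

0x18ceef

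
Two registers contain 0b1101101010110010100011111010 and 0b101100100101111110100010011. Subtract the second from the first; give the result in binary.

0b1000000110000010101111100111

Subtract column by column in base 2:
  0-1 → 1 (borrow)
  1-1-1 → 1 (borrow)
  0-0-1 → 1 (borrow)
  1-0-1 → 0
  1-1 → 0
  1-0 → 1
  1-0 → 1
  1-0 → 1
  0-1 → 1 (borrow)
  0-0-1 → 1 (borrow)
  0-1-1 → 0 (borrow)
  1-1-1 → 1 (borrow)
  0-1-1 → 0 (borrow)
  1-1-1 → 1 (borrow)
  0-1-1 → 0 (borrow)
  0-1-1 → 0 (borrow)
  1-0-1 → 0
  1-1 → 0
  0-0 → 0
  1-0 → 1
  0-1 → 1 (borrow)
  1-0-1 → 0
  0-0 → 0
  1-1 → 0
  1-1 → 0
  0-0 → 0
  1-1 → 0
  1-0 → 1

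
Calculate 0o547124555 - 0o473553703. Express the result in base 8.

0o53350652

Subtract column by column in base 8:
  5-3 → 2
  5-0 → 5
  5-7 → 6 (borrow)
  4-3-1 → 0
  2-5 → 5 (borrow)
  1-5-1 → 3 (borrow)
  7-3-1 → 3
  4-7 → 5 (borrow)
  5-4-1 → 0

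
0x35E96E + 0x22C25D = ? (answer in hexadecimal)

Add column by column in base 16, right to left:
  E+D = B carry 1
  6+5+1 = C
  9+2 = B
  E+C = A carry 1
  5+2+1 = 8
  3+2 = 5

0x58ABCB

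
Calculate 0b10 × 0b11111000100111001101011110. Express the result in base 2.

Multiply each base-2 digit by 2, carrying:
  0×2 = 0 → write 0
  1×2 = 2 → write 0 carry 1
  1×2+1 = 3 → write 1 carry 1
  1×2+1 = 3 → write 1 carry 1
  1×2+1 = 3 → write 1 carry 1
  0×2+1 = 1 → write 1
  1×2 = 2 → write 0 carry 1
  0×2+1 = 1 → write 1
  1×2 = 2 → write 0 carry 1
  1×2+1 = 3 → write 1 carry 1
  0×2+1 = 1 → write 1
  0×2 = 0 → write 0
  1×2 = 2 → write 0 carry 1
  1×2+1 = 3 → write 1 carry 1
  1×2+1 = 3 → write 1 carry 1
  0×2+1 = 1 → write 1
  0×2 = 0 → write 0
  1×2 = 2 → write 0 carry 1
  0×2+1 = 1 → write 1
  0×2 = 0 → write 0
  0×2 = 0 → write 0
  1×2 = 2 → write 0 carry 1
  1×2+1 = 3 → write 1 carry 1
  1×2+1 = 3 → write 1 carry 1
  1×2+1 = 3 → write 1 carry 1
  1×2+1 = 3 → write 1 carry 1
  remaining carry: 1

0b111110001001110011010111100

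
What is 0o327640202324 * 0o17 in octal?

Multiply each base-8 digit by 15, carrying:
  4×15 = 60 → write 4 carry 7
  2×15+7 = 37 → write 5 carry 4
  3×15+4 = 49 → write 1 carry 6
  2×15+6 = 36 → write 4 carry 4
  0×15+4 = 4 → write 4
  2×15 = 30 → write 6 carry 3
  0×15+3 = 3 → write 3
  4×15 = 60 → write 4 carry 7
  6×15+7 = 97 → write 1 carry 12
  7×15+12 = 117 → write 5 carry 14
  2×15+14 = 44 → write 4 carry 5
  3×15+5 = 50 → write 2 carry 6
  remaining carry: 6

0o6245143644154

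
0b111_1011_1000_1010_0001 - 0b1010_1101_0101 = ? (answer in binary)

0b1111010110111001100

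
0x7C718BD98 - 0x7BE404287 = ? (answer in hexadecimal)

0x8D87B11

Subtract column by column in base 16:
  8-7 → 1
  9-8 → 1
  D-2 → B
  B-4 → 7
  8-0 → 8
  1-4 → D (borrow)
  7-E-1 → 8 (borrow)
  C-B-1 → 0
  7-7 → 0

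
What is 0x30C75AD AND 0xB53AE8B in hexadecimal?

0x3002489

AND each hex digit independently (no carries):
  3&B=3, 0&5=0, C&3=0, 7&A=2, 5&E=4, A&8=8, D&B=9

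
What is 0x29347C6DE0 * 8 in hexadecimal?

Multiply each base-16 digit by 8, carrying:
  0×8 = 0 → write 0
  E×8 = 112 → write 0 carry 7
  D×8+7 = 111 → write F carry 6
  6×8+6 = 54 → write 6 carry 3
  C×8+3 = 99 → write 3 carry 6
  7×8+6 = 62 → write E carry 3
  4×8+3 = 35 → write 3 carry 2
  3×8+2 = 26 → write A carry 1
  9×8+1 = 73 → write 9 carry 4
  2×8+4 = 20 → write 4 carry 1
  remaining carry: 1

0x149A3E36F00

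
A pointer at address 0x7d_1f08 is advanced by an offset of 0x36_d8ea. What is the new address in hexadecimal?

Add column by column in base 16, right to left:
  8+a = 2 carry 1
  0+e+1 = f
  f+8 = 7 carry 1
  1+d+1 = f
  d+6 = 3 carry 1
  7+3+1 = b

0xb3f7f2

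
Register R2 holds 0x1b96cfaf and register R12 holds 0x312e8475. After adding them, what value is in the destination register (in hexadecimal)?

Add column by column in base 16, right to left:
  f+5 = 4 carry 1
  a+7+1 = 2 carry 1
  f+4+1 = 4 carry 1
  c+8+1 = 5 carry 1
  6+e+1 = 5 carry 1
  9+2+1 = c
  b+1 = c
  1+3 = 4

0x4cc55424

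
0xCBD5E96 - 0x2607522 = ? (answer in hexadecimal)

Subtract column by column in base 16:
  6-2 → 4
  9-2 → 7
  E-5 → 9
  5-7 → E (borrow)
  D-0-1 → C
  B-6 → 5
  C-2 → A

0xA5CE974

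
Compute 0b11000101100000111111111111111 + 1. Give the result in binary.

The trailing 15 digits are 1 (max in base 2), so adding 1 cascades: they roll to 0 and the next digit up increments.

0b11000101100001000000000000000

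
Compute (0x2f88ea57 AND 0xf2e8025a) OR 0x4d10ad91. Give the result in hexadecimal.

0x2f88ea57 AND 0xf2e8025a = 0x22880252.
Then OR with 0x4d10ad91.

0x6f98afd3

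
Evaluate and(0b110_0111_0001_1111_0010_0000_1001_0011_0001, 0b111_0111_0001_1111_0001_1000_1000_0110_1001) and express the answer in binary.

0b11001110001111100000000100000100001

AND bit by bit (1 only where both bits are 1):
  11001110001111100100000100100110001
& 11101110001111100011000100001101001
= 11001110001111100000000100000100001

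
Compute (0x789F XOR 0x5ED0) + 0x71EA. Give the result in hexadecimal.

First 0x789F XOR 0x5ED0 = 0x264F.
Add column by column in base 16, right to left:
  F+A = 9 carry 1
  4+E+1 = 3 carry 1
  6+1+1 = 8
  2+7 = 9

0x9839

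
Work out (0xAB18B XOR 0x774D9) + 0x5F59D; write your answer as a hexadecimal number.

First 0xAB18B XOR 0x774D9 = 0xDC552.
Add column by column in base 16, right to left:
  2+D = F
  5+9 = E
  5+5 = A
  C+F = B carry 1
  D+5+1 = 3 carry 1
  final carry 1

0x13BAEF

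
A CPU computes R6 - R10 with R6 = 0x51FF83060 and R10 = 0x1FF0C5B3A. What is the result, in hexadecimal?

Subtract column by column in base 16:
  0-A → 6 (borrow)
  6-3-1 → 2
  0-B → 5 (borrow)
  3-5-1 → D (borrow)
  8-C-1 → B (borrow)
  F-0-1 → E
  F-F → 0
  1-F → 2 (borrow)
  5-1-1 → 3

0x320EBD526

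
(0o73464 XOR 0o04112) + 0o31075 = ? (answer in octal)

First 0o73464 XOR 0o04112 = 0o77576.
Add column by column in base 8, right to left:
  6+5 = 3 carry 1
  7+7+1 = 7 carry 1
  5+0+1 = 6
  7+1 = 0 carry 1
  7+3+1 = 3 carry 1
  final carry 1

0o130673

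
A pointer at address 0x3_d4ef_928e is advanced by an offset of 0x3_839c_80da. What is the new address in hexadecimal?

Add column by column in base 16, right to left:
  e+a = 8 carry 1
  8+d+1 = 6 carry 1
  2+0+1 = 3
  9+8 = 1 carry 1
  f+c+1 = c carry 1
  e+9+1 = 8 carry 1
  4+3+1 = 8
  d+8 = 5 carry 1
  3+3+1 = 7

0x7588c1368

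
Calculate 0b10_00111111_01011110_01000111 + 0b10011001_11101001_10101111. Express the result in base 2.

Add column by column in base 2, right to left:
  1+1 = 0 carry 1
  1+1+1 = 1 carry 1
  1+1+1 = 1 carry 1
  0+1+1 = 0 carry 1
  0+0+1 = 1
  0+1 = 1
  1+0 = 1
  0+1 = 1
  0+1 = 1
  1+0 = 1
  1+0 = 1
  1+1 = 0 carry 1
  1+0+1 = 0 carry 1
  0+1+1 = 0 carry 1
  1+1+1 = 1 carry 1
  0+1+1 = 0 carry 1
  1+1+1 = 1 carry 1
  1+0+1 = 0 carry 1
  1+0+1 = 0 carry 1
  1+1+1 = 1 carry 1
  1+1+1 = 1 carry 1
  1+0+1 = 0 carry 1
  0+0+1 = 1
  0+1 = 1
  0+0 = 0
  1+0 = 1

0b10110110010100011111110110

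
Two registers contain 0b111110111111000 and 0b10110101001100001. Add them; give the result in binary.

0b11110100001011001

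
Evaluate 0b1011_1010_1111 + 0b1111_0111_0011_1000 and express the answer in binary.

0b10000001011100111

Add column by column in base 2, right to left:
  1+0 = 1
  1+0 = 1
  1+0 = 1
  1+1 = 0 carry 1
  0+1+1 = 0 carry 1
  1+1+1 = 1 carry 1
  0+0+1 = 1
  1+0 = 1
  1+1 = 0 carry 1
  1+1+1 = 1 carry 1
  0+1+1 = 0 carry 1
  1+0+1 = 0 carry 1
  0+1+1 = 0 carry 1
  0+1+1 = 0 carry 1
  0+1+1 = 0 carry 1
  0+1+1 = 0 carry 1
  final carry 1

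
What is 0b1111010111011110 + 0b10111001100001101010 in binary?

0b11001000111001001000

Add column by column in base 2, right to left:
  0+0 = 0
  1+1 = 0 carry 1
  1+0+1 = 0 carry 1
  1+1+1 = 1 carry 1
  1+0+1 = 0 carry 1
  0+1+1 = 0 carry 1
  1+1+1 = 1 carry 1
  1+0+1 = 0 carry 1
  1+0+1 = 0 carry 1
  0+0+1 = 1
  1+0 = 1
  0+1 = 1
  1+1 = 0 carry 1
  1+0+1 = 0 carry 1
  1+0+1 = 0 carry 1
  1+1+1 = 1 carry 1
  0+1+1 = 0 carry 1
  0+1+1 = 0 carry 1
  0+0+1 = 1
  0+1 = 1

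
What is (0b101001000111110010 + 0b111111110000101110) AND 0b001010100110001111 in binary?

0b1000100000000000

Add column by column in base 2, right to left:
  0+0 = 0
  1+1 = 0 carry 1
  0+1+1 = 0 carry 1
  0+1+1 = 0 carry 1
  1+0+1 = 0 carry 1
  1+1+1 = 1 carry 1
  1+0+1 = 0 carry 1
  1+0+1 = 0 carry 1
  1+0+1 = 0 carry 1
  0+0+1 = 1
  0+1 = 1
  0+1 = 1
  1+1 = 0 carry 1
  0+1+1 = 0 carry 1
  0+1+1 = 0 carry 1
  1+1+1 = 1 carry 1
  0+1+1 = 0 carry 1
  1+1+1 = 1 carry 1
  final carry 1
Sum = 0b1101000111000100000; now AND with 0b001010100110001111:
  1101000111000100000
& 0001010100110001111
= 0001000100000000000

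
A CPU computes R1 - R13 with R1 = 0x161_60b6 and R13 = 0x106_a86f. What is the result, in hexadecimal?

0x5ab847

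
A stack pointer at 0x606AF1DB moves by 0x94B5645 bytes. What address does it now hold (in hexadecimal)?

0x69B64820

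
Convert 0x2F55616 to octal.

Expand each hex digit to 4 bits: 2=0010 F=1111 5=0101 5=0101 6=0110 1=0001 6=0110.
Group the bits in threes: 010 111 101 010 101 011 000 010 110 → 275253026.

0o275253026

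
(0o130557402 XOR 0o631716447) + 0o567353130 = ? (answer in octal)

0o1470614175

First 0o130557402 XOR 0o631716447 = 0o701241045.
Add column by column in base 8, right to left:
  5+0 = 5
  4+3 = 7
  0+1 = 1
  1+3 = 4
  4+5 = 1 carry 1
  2+3+1 = 6
  1+7 = 0 carry 1
  0+6+1 = 7
  7+5 = 4 carry 1
  final carry 1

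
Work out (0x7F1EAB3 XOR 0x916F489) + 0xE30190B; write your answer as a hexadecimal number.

First 0x7F1EAB3 XOR 0x916F489 = 0xEE71E3A.
Add column by column in base 16, right to left:
  A+B = 5 carry 1
  3+0+1 = 4
  E+9 = 7 carry 1
  1+1+1 = 3
  7+0 = 7
  E+3 = 1 carry 1
  E+E+1 = D carry 1
  final carry 1

0x1D173745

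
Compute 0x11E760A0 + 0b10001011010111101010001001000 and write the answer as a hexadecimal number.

0x235334E8

0b10001011010111101010001001000 = 0x116BD448 in hexadecimal.
Add column by column in base 16, right to left:
  0+8 = 8
  A+4 = E
  0+4 = 4
  6+D = 3 carry 1
  7+B+1 = 3 carry 1
  E+6+1 = 5 carry 1
  1+1+1 = 3
  1+1 = 2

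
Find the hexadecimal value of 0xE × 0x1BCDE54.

0x18542898

Multiply each base-16 digit by 14, carrying:
  4×14 = 56 → write 8 carry 3
  5×14+3 = 73 → write 9 carry 4
  E×14+4 = 200 → write 8 carry 12
  D×14+12 = 194 → write 2 carry 12
  C×14+12 = 180 → write 4 carry 11
  B×14+11 = 165 → write 5 carry 10
  1×14+10 = 24 → write 8 carry 1
  remaining carry: 1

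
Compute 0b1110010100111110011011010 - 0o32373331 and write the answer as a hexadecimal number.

0b1110010100111110011011010 = 0x1CA7CDA in hexadecimal.
0o32373331 = 0x69F6D9 in hexadecimal.
Subtract column by column in base 16:
  A-9 → 1
  D-D → 0
  C-6 → 6
  7-F → 8 (borrow)
  A-9-1 → 0
  C-6 → 6
  1-0 → 1

0x1608601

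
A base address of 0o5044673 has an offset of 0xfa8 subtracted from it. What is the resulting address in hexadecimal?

0o5044673 = 0x1449bb in hexadecimal.
Subtract column by column in base 16:
  b-8 → 3
  b-a → 1
  9-f → a (borrow)
  4-0-1 → 3
  4-0 → 4
  1-0 → 1

0x143a13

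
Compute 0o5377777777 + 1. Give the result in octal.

The trailing 8 digits are 7 (max in base 8), so adding 1 cascades: they roll to 0 and the next digit up increments.

0o5400000000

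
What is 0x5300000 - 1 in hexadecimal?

0x52fffff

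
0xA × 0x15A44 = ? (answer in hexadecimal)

Multiply each base-16 digit by 10, carrying:
  4×10 = 40 → write 8 carry 2
  4×10+2 = 42 → write A carry 2
  A×10+2 = 102 → write 6 carry 6
  5×10+6 = 56 → write 8 carry 3
  1×10+3 = 13 → write D

0xD86A8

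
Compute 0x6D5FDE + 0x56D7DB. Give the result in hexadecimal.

Add column by column in base 16, right to left:
  E+B = 9 carry 1
  D+D+1 = B carry 1
  F+7+1 = 7 carry 1
  5+D+1 = 3 carry 1
  D+6+1 = 4 carry 1
  6+5+1 = C

0xC437B9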